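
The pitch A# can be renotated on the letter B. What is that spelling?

Plain B sits 1 semitone above A#, so on the letter B the same pitch needs a flat: Bb.

Bb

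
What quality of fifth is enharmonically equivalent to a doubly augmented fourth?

A doubly augmented fourth spans 7 semitones.
A fifth spanning 7 semitones is perfect (the perfect fifth is 7).

perfect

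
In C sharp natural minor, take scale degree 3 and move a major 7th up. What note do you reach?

D#

Scale degree 3 of C# natural minor is E.
A major seventh (11 semitones) above E lands on the letter D, giving D#.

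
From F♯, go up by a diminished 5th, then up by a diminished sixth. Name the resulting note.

Abb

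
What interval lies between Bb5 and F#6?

The letter names run B→F, a span of 4 letter steps, so the interval is some kind of fifth.
Bb to F# is 8 semitones. A perfect fifth is 7, so 8 makes it augmented.

augmented fifth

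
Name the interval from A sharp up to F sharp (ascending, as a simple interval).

minor sixth

Counting letters A–B–C–D–E–F gives a sixth.
A#→F# = 8 semitones, 1 narrower than the major sixth (9), so minor.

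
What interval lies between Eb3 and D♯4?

The letter names run E→D, a span of 6 letter steps, so the interval is some kind of seventh.
Eb to D# is 12 semitones. A major seventh is 11, so 12 makes it augmented.

augmented seventh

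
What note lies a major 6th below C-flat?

Ebb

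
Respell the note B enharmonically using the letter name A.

A##

Plain A sits 2 semitones below B, so on the letter A the same pitch needs a double sharp: A##.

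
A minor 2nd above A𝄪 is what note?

B#

A up a major second is B, so the target letter is B.
From A##, a minor second is 1 semitone up: B#.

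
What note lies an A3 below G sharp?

Eb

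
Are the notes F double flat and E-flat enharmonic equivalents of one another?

Yes

Fbb is pitch class 3; Eb is pitch class 3.
All spellings map to pitch class 3, so they are enharmonically equivalent.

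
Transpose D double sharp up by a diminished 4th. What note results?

D up a perfect fourth is G, so the target letter is G.
From D##, a diminished fourth is 4 semitones up: G#.

G#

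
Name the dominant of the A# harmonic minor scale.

E#

The A# harmonic minor scale runs A# B# C# D# E# F# G##.
Degree 5 is E#.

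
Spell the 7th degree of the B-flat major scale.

A

The Bb major scale runs Bb C D Eb F G A.
Degree 7 is A.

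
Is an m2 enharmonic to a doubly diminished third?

A minor second spans 1 semitone; a doubly diminished third spans 1.
They are enharmonically equivalent.

Yes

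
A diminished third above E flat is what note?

Gbb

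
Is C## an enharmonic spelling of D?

Yes

C## is pitch class 2; D is pitch class 2.
All spellings map to pitch class 2, so they are enharmonically equivalent.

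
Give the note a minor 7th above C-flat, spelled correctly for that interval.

C up a major seventh is B, so the target letter is B.
From Cb, a minor seventh is 10 semitones up: Bbb.

Bbb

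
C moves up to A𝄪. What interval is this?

doubly augmented sixth

Counting letters C–D–E–F–G–A gives a sixth.
C→A## = 11 semitones, 2 wider than the major sixth (9), so doubly augmented.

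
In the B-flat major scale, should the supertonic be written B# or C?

Each scale degree takes a distinct letter name. Degree 2 of a scale on B must use the letter C.
C and B# are enharmonically the same pitch, but only C uses the letter C, so it is the correct spelling here.

C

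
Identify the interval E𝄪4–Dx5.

Counting letters E–F–G–A–B–C–D gives a seventh.
E##→D## = 10 semitones, 1 narrower than the major seventh (11), so minor.

minor seventh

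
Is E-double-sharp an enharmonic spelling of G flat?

Yes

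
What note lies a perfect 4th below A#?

A fourth below A lands on the letter E.
A perfect fourth spans 5 semitones, so A# moves to pitch class 5. On the letter E that is E#.

E#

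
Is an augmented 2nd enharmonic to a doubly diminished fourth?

An augmented second spans 3 semitones; a doubly diminished fourth spans 3.
They are enharmonically equivalent.

Yes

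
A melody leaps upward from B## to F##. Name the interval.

diminished fifth

The letter names run B→F, a span of 4 letter steps, so the interval is some kind of fifth.
B## to F## is 6 semitones. A perfect fifth is 7, so 6 makes it diminished.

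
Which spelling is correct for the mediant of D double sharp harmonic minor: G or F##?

F##

Each scale degree takes a distinct letter name. Degree 3 of a scale on D must use the letter F.
F## and G are enharmonically the same pitch, but only F## uses the letter F, so it is the correct spelling here.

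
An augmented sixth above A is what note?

A sixth above A lands on the letter F.
An augmented sixth spans 10 semitones, so A moves to pitch class 7. On the letter F that is F##.

F##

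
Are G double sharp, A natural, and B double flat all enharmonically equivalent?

G## = pitch class 9 and A = pitch class 9 and Bbb = pitch class 9 — the same pitch class, so they are enharmonic equivalents.

Yes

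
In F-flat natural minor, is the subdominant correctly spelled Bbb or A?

Bbb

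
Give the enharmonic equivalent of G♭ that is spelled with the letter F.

F#

Gb is pitch class 6. The letter F alone is pitch class 5.
To reach pitch class 6 from F requires an offset of +1 semitone, i.e. sharp: F#.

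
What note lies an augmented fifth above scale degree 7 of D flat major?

Scale degree 7 of Db major is C.
An augmented fifth (8 semitones) above C lands on the letter G, giving G#.

G#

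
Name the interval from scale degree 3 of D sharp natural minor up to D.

Scale degree 3 of D# natural minor is F#.
F# up to D: letters F→D make it a sixth; 8 semitones makes it minor.

minor sixth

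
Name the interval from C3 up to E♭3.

minor third

The letter names run C→E, a span of 2 letter steps, so the interval is some kind of third.
C to Eb is 3 semitones. A major third is 4, so 3 makes it minor.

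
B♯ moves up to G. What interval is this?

diminished sixth

The letter names run B→G, a span of 5 letter steps, so the interval is some kind of sixth.
B# to G is 7 semitones. A major sixth is 9, so 7 makes it diminished.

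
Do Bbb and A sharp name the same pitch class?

No

Bbb is pitch class 9; A# is pitch class 10.
The pitch classes differ (9 vs. 10), so they are not enharmonic equivalents.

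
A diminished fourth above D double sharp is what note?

G#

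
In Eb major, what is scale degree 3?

G

The Eb major scale runs Eb F G Ab Bb C D.
Degree 3 is G.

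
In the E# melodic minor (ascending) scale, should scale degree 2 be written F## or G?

Each scale degree takes a distinct letter name. Degree 2 of a scale on E must use the letter F.
F## and G are enharmonically the same pitch, but only F## uses the letter F, so it is the correct spelling here.

F##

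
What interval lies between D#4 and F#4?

The letter names run D→F, a span of 2 letter steps, so the interval is some kind of third.
D# to F# is 3 semitones. A major third is 4, so 3 makes it minor.

minor third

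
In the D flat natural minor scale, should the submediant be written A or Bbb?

Each scale degree takes a distinct letter name. Degree 6 of a scale on D must use the letter B.
Bbb and A are enharmonically the same pitch, but only Bbb uses the letter B, so it is the correct spelling here.

Bbb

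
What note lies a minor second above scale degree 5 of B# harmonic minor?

G#

Scale degree 5 of B# harmonic minor is F##.
A minor second (1 semitone) above F## lands on the letter G, giving G#.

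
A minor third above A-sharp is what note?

A up a major third is C#, so the target letter is C.
From A#, a minor third is 3 semitones up: C#.

C#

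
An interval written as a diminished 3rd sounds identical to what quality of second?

major

A diminished third spans 2 semitones.
A second spanning 2 semitones is major (the major second is 2).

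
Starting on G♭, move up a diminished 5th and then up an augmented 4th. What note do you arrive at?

Gb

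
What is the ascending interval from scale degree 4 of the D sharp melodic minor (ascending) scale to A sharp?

Scale degree 4 of D# melodic minor (ascending) is G#.
G# up to A#: letters G→A make it a second; 2 semitones makes it major.

major second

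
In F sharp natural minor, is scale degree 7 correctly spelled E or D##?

E

Each scale degree takes a distinct letter name. Degree 7 of a scale on F must use the letter E.
E and D## are enharmonically the same pitch, but only E uses the letter E, so it is the correct spelling here.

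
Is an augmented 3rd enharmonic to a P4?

Yes

An augmented third spans 5 semitones; a perfect fourth spans 5.
They are enharmonically equivalent.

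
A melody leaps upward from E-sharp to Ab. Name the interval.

Counting letters E–F–G–A gives a fourth.
E#→Ab = 3 semitones, 2 narrower than the perfect fourth (5), so doubly diminished.

doubly diminished fourth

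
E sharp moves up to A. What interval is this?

Counting letters E–F–G–A gives a fourth.
E#→A = 4 semitones, 1 narrower than the perfect fourth (5), so diminished.

diminished fourth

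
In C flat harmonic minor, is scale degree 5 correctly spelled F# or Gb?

Gb

Each scale degree takes a distinct letter name. Degree 5 of a scale on C must use the letter G.
Gb and F# are enharmonically the same pitch, but only Gb uses the letter G, so it is the correct spelling here.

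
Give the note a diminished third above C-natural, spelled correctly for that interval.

Ebb

C up a major third is E, so the target letter is E.
From C, a diminished third is 2 semitones up: Ebb.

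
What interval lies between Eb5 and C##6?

doubly augmented sixth

The letter names run E→C, a span of 5 letter steps, so the interval is some kind of sixth.
Eb to C## is 11 semitones. A major sixth is 9, so 11 makes it doubly augmented.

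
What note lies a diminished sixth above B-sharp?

G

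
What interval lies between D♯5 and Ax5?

augmented fifth

The letter names run D→A, a span of 4 letter steps, so the interval is some kind of fifth.
D# to A## is 8 semitones. A perfect fifth is 7, so 8 makes it augmented.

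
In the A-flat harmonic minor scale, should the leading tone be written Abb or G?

Each scale degree takes a distinct letter name. Degree 7 of a scale on A must use the letter G.
G and Abb are enharmonically the same pitch, but only G uses the letter G, so it is the correct spelling here.

G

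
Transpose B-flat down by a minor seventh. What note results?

A seventh below B lands on the letter C.
A minor seventh spans 10 semitones, so Bb moves to pitch class 0. On the letter C that is C.

C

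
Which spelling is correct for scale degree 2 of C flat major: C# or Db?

Db

Each scale degree takes a distinct letter name. Degree 2 of a scale on C must use the letter D.
Db and C# are enharmonically the same pitch, but only Db uses the letter D, so it is the correct spelling here.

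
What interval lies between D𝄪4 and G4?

The letter names run D→G, a span of 3 letter steps, so the interval is some kind of fourth.
D## to G is 3 semitones. A perfect fourth is 5, so 3 makes it doubly diminished.

doubly diminished fourth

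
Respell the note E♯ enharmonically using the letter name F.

Plain F sits at the same pitch as E#, so on the letter F the same pitch needs a natural: F.

F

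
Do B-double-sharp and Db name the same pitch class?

B## = pitch class 1 and Db = pitch class 1 — the same pitch class, so they are enharmonic equivalents.

Yes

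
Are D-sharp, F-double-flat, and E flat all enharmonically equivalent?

D# is pitch class 3; Fbb is pitch class 3; Eb is pitch class 3.
All spellings map to pitch class 3, so they are enharmonically equivalent.

Yes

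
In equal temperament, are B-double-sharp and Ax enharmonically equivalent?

No

B## is pitch class 1; A## is pitch class 11.
The pitch classes differ (1 vs. 11), so they are not enharmonic equivalents.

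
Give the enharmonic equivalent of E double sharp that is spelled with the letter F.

F#

E## is pitch class 6. The letter F alone is pitch class 5.
To reach pitch class 6 from F requires an offset of +1 semitone, i.e. sharp: F#.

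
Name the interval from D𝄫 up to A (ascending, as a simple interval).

doubly augmented fifth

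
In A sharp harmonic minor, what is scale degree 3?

C#

Degree 3 takes the letter 2 steps above A, which is C.
In harmonic minor, degree 3 sits 3 semitones above the tonic. A# + 3 semitones is pitch class 1, spelled on C as C#.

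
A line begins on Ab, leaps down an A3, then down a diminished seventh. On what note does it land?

An augmented third down from Ab is Fbb (letter F, 5 semitones down).
A diminished seventh down from Fbb is Gb (letter G, 9 semitones down).

Gb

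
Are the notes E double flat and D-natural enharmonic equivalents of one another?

Ebb is pitch class 2; D is pitch class 2.
All spellings map to pitch class 2, so they are enharmonically equivalent.

Yes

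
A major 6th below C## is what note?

E#

A sixth below C lands on the letter E.
A major sixth spans 9 semitones, so C## moves to pitch class 5. On the letter E that is E#.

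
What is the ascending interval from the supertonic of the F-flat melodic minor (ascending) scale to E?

augmented sixth

The supertonic of Fb melodic minor (ascending) is Gb.
Gb up to E: letters G→E make it a sixth; 10 semitones makes it augmented.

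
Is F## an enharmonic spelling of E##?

Two spellings are enharmonically equivalent only if they share a pitch class.
Here F## → 7, E## → 6; 6 ≠ 7, so they are not.

No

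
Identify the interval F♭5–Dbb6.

minor sixth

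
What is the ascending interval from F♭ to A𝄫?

The letter names run F→A, a span of 2 letter steps, so the interval is some kind of third.
Fb to Abb is 3 semitones. A major third is 4, so 3 makes it minor.

minor third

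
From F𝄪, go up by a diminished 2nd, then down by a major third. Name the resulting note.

Eb

A diminished second up from F## is G (letter G, 0 semitones up).
A major third down from G is Eb (letter E, 4 semitones down).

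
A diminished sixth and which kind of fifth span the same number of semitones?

perfect

A diminished sixth spans 7 semitones.
A fifth spanning 7 semitones is perfect (the perfect fifth is 7).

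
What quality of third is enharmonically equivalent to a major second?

A major second spans 2 semitones.
A third spanning 2 semitones is diminished (the major third is 4).

diminished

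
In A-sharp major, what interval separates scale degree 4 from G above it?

diminished fourth

Scale degree 4 of A# major is D#.
D# up to G: letters D→G make it a fourth; 4 semitones makes it diminished.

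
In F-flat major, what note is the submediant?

The Fb major scale runs Fb Gb Ab Bbb Cb Db Eb.
Degree 6 is Db.

Db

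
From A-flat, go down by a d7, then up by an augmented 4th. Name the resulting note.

E#

A diminished seventh down from Ab is B (letter B, 9 semitones down).
An augmented fourth up from B is E# (letter E, 6 semitones up).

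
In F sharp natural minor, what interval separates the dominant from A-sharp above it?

The dominant of F# natural minor is C#.
C# up to A#: letters C→A make it a sixth; 9 semitones makes it major.

major sixth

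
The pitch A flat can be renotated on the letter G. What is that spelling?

G#

Ab is pitch class 8. The letter G alone is pitch class 7.
To reach pitch class 8 from G requires an offset of +1 semitone, i.e. sharp: G#.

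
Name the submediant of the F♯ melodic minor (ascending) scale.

Degree 6 takes the letter 5 steps above F, which is D.
In melodic minor (ascending), degree 6 sits 9 semitones above the tonic. F# + 9 semitones is pitch class 3, spelled on D as D#.

D#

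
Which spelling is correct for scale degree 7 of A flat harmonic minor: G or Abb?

G

Each scale degree takes a distinct letter name. Degree 7 of a scale on A must use the letter G.
G and Abb are enharmonically the same pitch, but only G uses the letter G, so it is the correct spelling here.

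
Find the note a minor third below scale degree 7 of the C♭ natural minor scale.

Gb

Scale degree 7 of Cb natural minor is Bbb.
A minor third (3 semitones) below Bbb lands on the letter G, giving Gb.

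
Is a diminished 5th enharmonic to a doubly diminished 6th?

A diminished fifth spans 6 semitones; a doubly diminished sixth spans 6.
They are enharmonically equivalent.

Yes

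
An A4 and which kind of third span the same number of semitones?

doubly augmented

An augmented fourth spans 6 semitones.
A third spanning 6 semitones is doubly augmented (the major third is 4).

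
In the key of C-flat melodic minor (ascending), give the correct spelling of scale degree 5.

Gb

Degree 5 takes the letter 4 steps above C, which is G.
In melodic minor (ascending), degree 5 sits 7 semitones above the tonic. Cb + 7 semitones is pitch class 6, spelled on G as Gb.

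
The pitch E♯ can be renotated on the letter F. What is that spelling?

Plain F sits at the same pitch as E#, so on the letter F the same pitch needs a natural: F.

F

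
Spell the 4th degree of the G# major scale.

C#

Degree 4 takes the letter 3 steps above G, which is C.
In major, degree 4 sits 5 semitones above the tonic. G# + 5 semitones is pitch class 1, spelled on C as C#.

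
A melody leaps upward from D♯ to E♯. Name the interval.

major second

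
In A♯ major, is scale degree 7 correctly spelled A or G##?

G##

Each scale degree takes a distinct letter name. Degree 7 of a scale on A must use the letter G.
G## and A are enharmonically the same pitch, but only G## uses the letter G, so it is the correct spelling here.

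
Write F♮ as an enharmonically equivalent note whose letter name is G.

Plain G sits 2 semitones above F, so on the letter G the same pitch needs a double flat: Gbb.

Gbb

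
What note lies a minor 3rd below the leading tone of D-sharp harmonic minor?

The leading tone of D# harmonic minor is C##.
A minor third (3 semitones) below C## lands on the letter A, giving A##.

A##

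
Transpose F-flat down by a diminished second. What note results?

F down a major second is Eb, so the target letter is E.
From Fb, a diminished second is 0 semitones down: E.

E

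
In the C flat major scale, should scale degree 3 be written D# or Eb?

Eb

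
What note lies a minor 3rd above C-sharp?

A third above C lands on the letter E.
A minor third spans 3 semitones, so C# moves to pitch class 4. On the letter E that is E.

E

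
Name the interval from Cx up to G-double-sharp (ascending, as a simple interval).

perfect fifth

The letter names run C→G, a span of 4 letter steps, so the interval is some kind of fifth.
C## to G## is 7 semitones. A perfect fifth is 7, so 7 makes it perfect.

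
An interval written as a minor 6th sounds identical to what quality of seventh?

doubly diminished

A minor sixth spans 8 semitones.
A seventh spanning 8 semitones is doubly diminished (the major seventh is 11).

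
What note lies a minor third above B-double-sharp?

D##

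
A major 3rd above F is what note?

A

A third above F lands on the letter A.
A major third spans 4 semitones, so F moves to pitch class 9. On the letter A that is A.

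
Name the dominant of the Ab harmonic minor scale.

Eb

The Ab harmonic minor scale runs Ab Bb Cb Db Eb Fb G.
Degree 5 is Eb.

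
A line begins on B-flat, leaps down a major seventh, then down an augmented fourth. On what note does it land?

Gbb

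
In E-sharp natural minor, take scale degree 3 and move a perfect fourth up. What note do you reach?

C#

Scale degree 3 of E# natural minor is G#.
A perfect fourth (5 semitones) above G# lands on the letter C, giving C#.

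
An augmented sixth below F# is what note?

F down a major sixth is Ab, so the target letter is A.
From F#, an augmented sixth is 10 semitones down: Ab.

Ab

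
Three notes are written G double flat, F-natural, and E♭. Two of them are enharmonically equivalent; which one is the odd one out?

Eb

In 12-tone equal temperament, enharmonic equivalents share a pitch class. Gbb is pitch class 5; F is pitch class 5; Eb is pitch class 3.
Gbb and F share pitch class 5, while Eb is pitch class 3.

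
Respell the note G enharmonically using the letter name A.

Abb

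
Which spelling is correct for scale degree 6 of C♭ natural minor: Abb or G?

Abb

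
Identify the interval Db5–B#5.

Counting letters D–E–F–G–A–B gives a sixth.
Db→B# = 11 semitones, 2 wider than the major sixth (9), so doubly augmented.

doubly augmented sixth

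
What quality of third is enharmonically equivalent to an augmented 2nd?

minor

An augmented second spans 3 semitones.
A third spanning 3 semitones is minor (the major third is 4).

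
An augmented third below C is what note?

C down a major third is Ab, so the target letter is A.
From C, an augmented third is 5 semitones down: Abb.

Abb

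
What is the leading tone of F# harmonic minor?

E#

Degree 7 takes the letter 6 steps above F, which is E.
In harmonic minor, degree 7 sits 11 semitones above the tonic. F# + 11 semitones is pitch class 5, spelled on E as E#.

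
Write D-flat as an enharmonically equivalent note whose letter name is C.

C#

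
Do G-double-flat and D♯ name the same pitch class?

Two spellings are enharmonically equivalent only if they share a pitch class.
Here Gbb → 5, D# → 3; 3 ≠ 5, so they are not.

No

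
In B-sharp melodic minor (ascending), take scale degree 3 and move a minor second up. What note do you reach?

E

Scale degree 3 of B# melodic minor (ascending) is D#.
A minor second (1 semitone) above D# lands on the letter E, giving E.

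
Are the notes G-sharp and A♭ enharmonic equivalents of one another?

Yes

G# = pitch class 8 and Ab = pitch class 8 — the same pitch class, so they are enharmonic equivalents.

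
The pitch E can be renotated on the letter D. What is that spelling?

Plain D sits 2 semitones below E, so on the letter D the same pitch needs a double sharp: D##.

D##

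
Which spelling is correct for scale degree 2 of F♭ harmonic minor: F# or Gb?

Each scale degree takes a distinct letter name. Degree 2 of a scale on F must use the letter G.
Gb and F# are enharmonically the same pitch, but only Gb uses the letter G, so it is the correct spelling here.

Gb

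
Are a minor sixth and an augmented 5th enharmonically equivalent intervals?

Yes

A minor sixth spans 8 semitones; an augmented fifth spans 8.
They are enharmonically equivalent.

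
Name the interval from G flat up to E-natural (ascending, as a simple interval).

augmented sixth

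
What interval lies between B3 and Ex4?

doubly augmented fourth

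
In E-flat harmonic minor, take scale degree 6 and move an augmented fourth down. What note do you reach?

Gbb

Scale degree 6 of Eb harmonic minor is Cb.
An augmented fourth (6 semitones) below Cb lands on the letter G, giving Gbb.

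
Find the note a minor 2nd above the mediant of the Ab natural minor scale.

The mediant of Ab natural minor is Cb.
A minor second (1 semitone) above Cb lands on the letter D, giving Dbb.

Dbb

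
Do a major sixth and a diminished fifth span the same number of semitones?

No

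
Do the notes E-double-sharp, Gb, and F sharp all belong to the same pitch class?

E## is pitch class 6; Gb is pitch class 6; F# is pitch class 6.
All spellings map to pitch class 6, so they are enharmonically equivalent.

Yes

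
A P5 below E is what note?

A

A fifth below E lands on the letter A.
A perfect fifth spans 7 semitones, so E moves to pitch class 9. On the letter A that is A.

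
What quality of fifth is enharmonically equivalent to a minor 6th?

augmented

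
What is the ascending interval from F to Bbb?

Counting letters F–G–A–B gives a fourth.
F→Bbb = 4 semitones, 1 narrower than the perfect fourth (5), so diminished.

diminished fourth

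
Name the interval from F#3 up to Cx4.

augmented fifth

The letter names run F→C, a span of 4 letter steps, so the interval is some kind of fifth.
F# to C## is 8 semitones. A perfect fifth is 7, so 8 makes it augmented.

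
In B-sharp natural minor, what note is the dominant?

The B# natural minor scale runs B# C## D# E# F## G# A#.
Degree 5 is F##.

F##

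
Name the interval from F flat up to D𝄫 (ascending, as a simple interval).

The letter names run F→D, a span of 5 letter steps, so the interval is some kind of sixth.
Fb to Dbb is 8 semitones. A major sixth is 9, so 8 makes it minor.

minor sixth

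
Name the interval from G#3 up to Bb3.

The letter names run G→B, a span of 2 letter steps, so the interval is some kind of third.
G# to Bb is 2 semitones. A major third is 4, so 2 makes it diminished.

diminished third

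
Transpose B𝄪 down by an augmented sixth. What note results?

D#

B down a major sixth is D, so the target letter is D.
From B##, an augmented sixth is 10 semitones down: D#.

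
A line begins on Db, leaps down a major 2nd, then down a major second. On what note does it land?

A major second down from Db is Cb (letter C, 2 semitones down).
A major second down from Cb is Bbb (letter B, 2 semitones down).

Bbb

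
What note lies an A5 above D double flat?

Ab

D up a perfect fifth is A, so the target letter is A.
From Dbb, an augmented fifth is 8 semitones up: Ab.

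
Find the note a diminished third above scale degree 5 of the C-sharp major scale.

Bb

Scale degree 5 of C# major is G#.
A diminished third (2 semitones) above G# lands on the letter B, giving Bb.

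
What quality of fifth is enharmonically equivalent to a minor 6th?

A minor sixth spans 8 semitones.
A fifth spanning 8 semitones is augmented (the perfect fifth is 7).

augmented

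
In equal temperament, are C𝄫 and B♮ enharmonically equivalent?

Cbb is pitch class 10; B is pitch class 11.
The pitch classes differ (10 vs. 11), so they are not enharmonic equivalents.

No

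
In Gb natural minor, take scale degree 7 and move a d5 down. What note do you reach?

Scale degree 7 of Gb natural minor is Fb.
A diminished fifth (6 semitones) below Fb lands on the letter B, giving Bb.

Bb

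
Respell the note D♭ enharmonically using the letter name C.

Plain C sits 1 semitone below Db, so on the letter C the same pitch needs a sharp: C#.

C#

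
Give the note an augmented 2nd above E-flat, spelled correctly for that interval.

F#

A second above E lands on the letter F.
An augmented second spans 3 semitones, so Eb moves to pitch class 6. On the letter F that is F#.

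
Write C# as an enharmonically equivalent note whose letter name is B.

B##

Plain B sits 2 semitones below C#, so on the letter B the same pitch needs a double sharp: B##.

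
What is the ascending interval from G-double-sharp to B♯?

minor third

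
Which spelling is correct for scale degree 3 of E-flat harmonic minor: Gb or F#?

Each scale degree takes a distinct letter name. Degree 3 of a scale on E must use the letter G.
Gb and F# are enharmonically the same pitch, but only Gb uses the letter G, so it is the correct spelling here.

Gb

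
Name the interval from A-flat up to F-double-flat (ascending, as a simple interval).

diminished sixth

The letter names run A→F, a span of 5 letter steps, so the interval is some kind of sixth.
Ab to Fbb is 7 semitones. A major sixth is 9, so 7 makes it diminished.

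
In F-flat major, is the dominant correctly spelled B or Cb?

Cb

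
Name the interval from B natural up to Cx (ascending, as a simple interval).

augmented second

The letter names run B→C, a span of 1 letter step, so the interval is some kind of second.
B to C## is 3 semitones. A major second is 2, so 3 makes it augmented.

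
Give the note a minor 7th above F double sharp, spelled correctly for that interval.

E#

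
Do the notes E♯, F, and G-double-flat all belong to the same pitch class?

E# is pitch class 5; F is pitch class 5; Gbb is pitch class 5.
All spellings map to pitch class 5, so they are enharmonically equivalent.

Yes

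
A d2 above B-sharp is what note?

B up a major second is C#, so the target letter is C.
From B#, a diminished second is 0 semitones up: C.

C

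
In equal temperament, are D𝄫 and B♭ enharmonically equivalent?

Two spellings are enharmonically equivalent only if they share a pitch class.
Here Dbb → 0, Bb → 10; 0 ≠ 10, so they are not.

No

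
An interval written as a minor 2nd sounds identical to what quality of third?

A minor second spans 1 semitone.
A third spanning 1 semitone is doubly diminished (the major third is 4).

doubly diminished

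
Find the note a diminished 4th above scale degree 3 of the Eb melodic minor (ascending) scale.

Scale degree 3 of Eb melodic minor (ascending) is Gb.
A diminished fourth (4 semitones) above Gb lands on the letter C, giving Cbb.

Cbb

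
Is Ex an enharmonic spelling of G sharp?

E## is pitch class 6; G# is pitch class 8.
The pitch classes differ (6 vs. 8), so they are not enharmonic equivalents.

No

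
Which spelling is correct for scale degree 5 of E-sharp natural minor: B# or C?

Each scale degree takes a distinct letter name. Degree 5 of a scale on E must use the letter B.
B# and C are enharmonically the same pitch, but only B# uses the letter B, so it is the correct spelling here.

B#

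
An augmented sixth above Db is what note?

B

A sixth above D lands on the letter B.
An augmented sixth spans 10 semitones, so Db moves to pitch class 11. On the letter B that is B.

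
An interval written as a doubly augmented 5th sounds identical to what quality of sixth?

major

A doubly augmented fifth spans 9 semitones.
A sixth spanning 9 semitones is major (the major sixth is 9).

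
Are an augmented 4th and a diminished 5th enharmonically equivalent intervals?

An augmented fourth spans 6 semitones; a diminished fifth spans 6.
They are enharmonically equivalent.

Yes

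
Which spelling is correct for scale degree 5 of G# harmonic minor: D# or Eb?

Each scale degree takes a distinct letter name. Degree 5 of a scale on G must use the letter D.
D# and Eb are enharmonically the same pitch, but only D# uses the letter D, so it is the correct spelling here.

D#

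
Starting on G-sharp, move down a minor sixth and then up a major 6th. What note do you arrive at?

A minor sixth down from G# is B# (letter B, 8 semitones down).
A major sixth up from B# is G## (letter G, 9 semitones up).

G##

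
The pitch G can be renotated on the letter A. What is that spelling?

Plain A sits 2 semitones above G, so on the letter A the same pitch needs a double flat: Abb.

Abb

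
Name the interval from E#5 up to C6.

Counting letters E–F–G–A–B–C gives a sixth.
E#→C = 7 semitones, 2 narrower than the major sixth (9), so diminished.

diminished sixth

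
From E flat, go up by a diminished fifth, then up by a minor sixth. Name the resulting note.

A diminished fifth up from Eb is Bbb (letter B, 6 semitones up).
A minor sixth up from Bbb is Gbb (letter G, 8 semitones up).

Gbb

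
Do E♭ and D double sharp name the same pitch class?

Two spellings are enharmonically equivalent only if they share a pitch class.
Here Eb → 3, D## → 4; 3 ≠ 4, so they are not.

No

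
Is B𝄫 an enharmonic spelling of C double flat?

No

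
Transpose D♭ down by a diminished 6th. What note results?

F#

A sixth below D lands on the letter F.
A diminished sixth spans 7 semitones, so Db moves to pitch class 6. On the letter F that is F#.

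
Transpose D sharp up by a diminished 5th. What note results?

A

A fifth above D lands on the letter A.
A diminished fifth spans 6 semitones, so D# moves to pitch class 9. On the letter A that is A.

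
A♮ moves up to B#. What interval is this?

augmented second

The letter names run A→B, a span of 1 letter step, so the interval is some kind of second.
A to B# is 3 semitones. A major second is 2, so 3 makes it augmented.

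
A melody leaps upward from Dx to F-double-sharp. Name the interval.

minor third

Counting letters D–E–F gives a third.
D##→F## = 3 semitones, 1 narrower than the major third (4), so minor.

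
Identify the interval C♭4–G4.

Counting letters C–D–E–F–G gives a fifth.
Cb→G = 8 semitones, 1 wider than the perfect fifth (7), so augmented.

augmented fifth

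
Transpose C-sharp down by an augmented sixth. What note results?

C down a major sixth is Eb, so the target letter is E.
From C#, an augmented sixth is 10 semitones down: Eb.

Eb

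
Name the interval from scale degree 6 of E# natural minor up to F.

diminished fourth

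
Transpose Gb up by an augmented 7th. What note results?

A seventh above G lands on the letter F.
An augmented seventh spans 12 semitones, so Gb moves to pitch class 6. On the letter F that is F#.

F#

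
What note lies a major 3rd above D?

F#

D up a major third is F#, so the target letter is F.
From D, a major third is 4 semitones up: F#.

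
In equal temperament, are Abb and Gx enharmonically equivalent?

No

Abb is pitch class 7; G## is pitch class 9.
The pitch classes differ (7 vs. 9), so they are not enharmonic equivalents.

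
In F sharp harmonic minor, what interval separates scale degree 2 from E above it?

Scale degree 2 of F# harmonic minor is G#.
G# up to E: letters G→E make it a sixth; 8 semitones makes it minor.

minor sixth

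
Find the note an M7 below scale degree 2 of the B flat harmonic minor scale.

Scale degree 2 of Bb harmonic minor is C.
A major seventh (11 semitones) below C lands on the letter D, giving Db.

Db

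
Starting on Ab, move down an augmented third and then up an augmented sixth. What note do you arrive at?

Db

An augmented third down from Ab is Fbb (letter F, 5 semitones down).
An augmented sixth up from Fbb is Db (letter D, 10 semitones up).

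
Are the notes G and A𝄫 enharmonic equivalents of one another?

Yes

G = pitch class 7 and Abb = pitch class 7 — the same pitch class, so they are enharmonic equivalents.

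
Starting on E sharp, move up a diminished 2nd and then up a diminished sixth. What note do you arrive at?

A diminished second up from E# is F (letter F, 0 semitones up).
A diminished sixth up from F is Dbb (letter D, 7 semitones up).

Dbb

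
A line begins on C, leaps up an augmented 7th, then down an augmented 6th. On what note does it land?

An augmented seventh up from C is B# (letter B, 12 semitones up).
An augmented sixth down from B# is D (letter D, 10 semitones down).

D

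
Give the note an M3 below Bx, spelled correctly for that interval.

G##

B down a major third is G, so the target letter is G.
From B##, a major third is 4 semitones down: G##.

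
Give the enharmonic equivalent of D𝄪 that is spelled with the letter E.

E

Plain E sits at the same pitch as D##, so on the letter E the same pitch needs a natural: E.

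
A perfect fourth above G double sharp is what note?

C##

G up a perfect fourth is C, so the target letter is C.
From G##, a perfect fourth is 5 semitones up: C##.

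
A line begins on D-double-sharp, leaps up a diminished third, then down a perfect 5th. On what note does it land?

A diminished third up from D## is F# (letter F, 2 semitones up).
A perfect fifth down from F# is B (letter B, 7 semitones down).

B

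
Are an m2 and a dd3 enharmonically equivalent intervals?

A minor second spans 1 semitone; a doubly diminished third spans 1.
They are enharmonically equivalent.

Yes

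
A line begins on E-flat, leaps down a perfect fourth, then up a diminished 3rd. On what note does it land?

A perfect fourth down from Eb is Bb (letter B, 5 semitones down).
A diminished third up from Bb is Dbb (letter D, 2 semitones up).

Dbb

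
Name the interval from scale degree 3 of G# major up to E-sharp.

perfect fourth

Scale degree 3 of G# major is B#.
B# up to E#: letters B→E make it a fourth; 5 semitones makes it perfect.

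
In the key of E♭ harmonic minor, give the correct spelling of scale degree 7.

D

Degree 7 takes the letter 6 steps above E, which is D.
In harmonic minor, degree 7 sits 11 semitones above the tonic. Eb + 11 semitones is pitch class 2, spelled on D as D.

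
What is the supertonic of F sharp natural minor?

G#

The F# natural minor scale runs F# G# A B C# D E.
Degree 2 is G#.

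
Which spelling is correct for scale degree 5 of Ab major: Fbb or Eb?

Eb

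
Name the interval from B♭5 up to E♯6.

Counting letters B–C–D–E gives a fourth.
Bb→E# = 7 semitones, 2 wider than the perfect fourth (5), so doubly augmented.

doubly augmented fourth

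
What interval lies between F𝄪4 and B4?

The letter names run F→B, a span of 3 letter steps, so the interval is some kind of fourth.
F## to B is 4 semitones. A perfect fourth is 5, so 4 makes it diminished.

diminished fourth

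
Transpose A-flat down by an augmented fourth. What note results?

Ebb

A down a perfect fourth is E, so the target letter is E.
From Ab, an augmented fourth is 6 semitones down: Ebb.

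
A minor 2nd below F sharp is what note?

E#

A second below F lands on the letter E.
A minor second spans 1 semitone, so F# moves to pitch class 5. On the letter E that is E#.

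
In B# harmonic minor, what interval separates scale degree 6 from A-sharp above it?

Scale degree 6 of B# harmonic minor is G#.
G# up to A#: letters G→A make it a second; 2 semitones makes it major.

major second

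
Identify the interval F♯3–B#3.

augmented fourth

The letter names run F→B, a span of 3 letter steps, so the interval is some kind of fourth.
F# to B# is 6 semitones. A perfect fourth is 5, so 6 makes it augmented.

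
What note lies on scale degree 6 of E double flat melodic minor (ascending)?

The Ebb melodic minor (ascending) scale runs Ebb Fb Gbb Abb Bbb Cb Db.
Degree 6 is Cb.

Cb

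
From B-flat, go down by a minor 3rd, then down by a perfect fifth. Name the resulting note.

C

A minor third down from Bb is G (letter G, 3 semitones down).
A perfect fifth down from G is C (letter C, 7 semitones down).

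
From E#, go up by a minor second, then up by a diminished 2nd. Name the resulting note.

Gb

A minor second up from E# is F# (letter F, 1 semitone up).
A diminished second up from F# is Gb (letter G, 0 semitones up).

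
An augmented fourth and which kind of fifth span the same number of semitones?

An augmented fourth spans 6 semitones.
A fifth spanning 6 semitones is diminished (the perfect fifth is 7).

diminished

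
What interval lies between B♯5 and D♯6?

The letter names run B→D, a span of 2 letter steps, so the interval is some kind of third.
B# to D# is 3 semitones. A major third is 4, so 3 makes it minor.

minor third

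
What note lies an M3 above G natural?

B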